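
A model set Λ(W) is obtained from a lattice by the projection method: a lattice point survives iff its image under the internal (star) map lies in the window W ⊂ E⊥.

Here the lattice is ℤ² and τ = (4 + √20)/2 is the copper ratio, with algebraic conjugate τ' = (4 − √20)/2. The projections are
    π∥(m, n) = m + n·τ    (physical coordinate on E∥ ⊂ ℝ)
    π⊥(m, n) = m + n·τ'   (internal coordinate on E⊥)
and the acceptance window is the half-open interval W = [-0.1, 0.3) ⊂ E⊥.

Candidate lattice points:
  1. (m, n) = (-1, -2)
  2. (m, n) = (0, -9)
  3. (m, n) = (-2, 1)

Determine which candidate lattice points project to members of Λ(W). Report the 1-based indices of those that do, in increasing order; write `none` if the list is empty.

none

Numerically τ ≈ 4.236068 and τ' = −1/τ ≈ -0.236068.
#1 (-1,-2): internal coord -1 + (-2)·τ' = -0.527864; -0.527864 ∉ [-0.1, 0.3) → out
#2 (0,-9): internal coord 0 + (-9)·τ' = +2.124612; +2.124612 ∉ [-0.1, 0.3) → out
#3 (-2,1): internal coord -2 + (1)·τ' = -2.236068; -2.236068 ∉ [-0.1, 0.3) → out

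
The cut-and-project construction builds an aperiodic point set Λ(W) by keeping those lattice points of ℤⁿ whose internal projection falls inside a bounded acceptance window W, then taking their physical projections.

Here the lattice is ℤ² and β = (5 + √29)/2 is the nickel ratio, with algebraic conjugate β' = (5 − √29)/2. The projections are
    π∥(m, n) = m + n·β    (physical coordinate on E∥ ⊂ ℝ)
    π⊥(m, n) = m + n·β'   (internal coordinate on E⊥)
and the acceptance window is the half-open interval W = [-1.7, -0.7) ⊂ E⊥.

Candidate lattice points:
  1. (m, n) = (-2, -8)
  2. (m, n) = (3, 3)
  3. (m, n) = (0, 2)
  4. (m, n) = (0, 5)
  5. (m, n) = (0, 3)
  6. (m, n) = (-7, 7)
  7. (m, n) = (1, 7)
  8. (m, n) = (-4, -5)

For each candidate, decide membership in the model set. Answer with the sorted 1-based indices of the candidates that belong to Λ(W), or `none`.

4

Numerically β ≈ 5.19258 and β' = −1/β ≈ -0.19258.
#1 (-2,-8): internal coord -2 + (-8)·β' = -0.45934; -0.45934 ∉ [-1.7, -0.7) → out
#2 (3,3): internal coord 3 + (3)·β' = +2.42225; +2.42225 ∉ [-1.7, -0.7) → out
#3 (0,2): internal coord 0 + (2)·β' = -0.38516; -0.38516 ∉ [-1.7, -0.7) → out
#4 (0,5): internal coord 0 + (5)·β' = -0.96291; -0.96291 ∈ [-1.7, -0.7) → IN Λ
#5 (0,3): internal coord 0 + (3)·β' = -0.57775; -0.57775 ∉ [-1.7, -0.7) → out
#6 (-7,7): internal coord -7 + (7)·β' = -8.34808; -8.34808 ∉ [-1.7, -0.7) → out
#7 (1,7): internal coord 1 + (7)·β' = -0.34808; -0.34808 ∉ [-1.7, -0.7) → out
#8 (-4,-5): internal coord -4 + (-5)·β' = -3.03709; -3.03709 ∉ [-1.7, -0.7) → out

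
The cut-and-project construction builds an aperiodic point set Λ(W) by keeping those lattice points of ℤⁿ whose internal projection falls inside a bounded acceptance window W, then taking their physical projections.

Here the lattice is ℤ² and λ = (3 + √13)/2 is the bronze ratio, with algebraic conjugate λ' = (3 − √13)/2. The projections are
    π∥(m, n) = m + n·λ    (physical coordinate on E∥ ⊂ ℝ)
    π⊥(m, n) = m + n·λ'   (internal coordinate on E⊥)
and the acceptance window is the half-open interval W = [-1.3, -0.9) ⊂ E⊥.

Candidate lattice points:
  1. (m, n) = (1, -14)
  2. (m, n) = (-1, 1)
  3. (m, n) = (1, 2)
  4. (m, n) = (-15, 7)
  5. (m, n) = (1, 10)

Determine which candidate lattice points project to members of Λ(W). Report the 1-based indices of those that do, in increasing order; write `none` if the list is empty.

λ' = (3−√13)/2 ≈ -0.302776.
#1 (1,-14): internal coord 1 + (-14)·λ' = +5.238859; +5.238859 ∉ [-1.3, -0.9) → out
#2 (-1,1): internal coord -1 + (1)·λ' = -1.302776; -1.302776 ∉ [-1.3, -0.9) → out
#3 (1,2): internal coord 1 + (2)·λ' = +0.394449; +0.394449 ∉ [-1.3, -0.9) → out
#4 (-15,7): internal coord -15 + (7)·λ' = -17.119429; -17.119429 ∉ [-1.3, -0.9) → out
#5 (1,10): internal coord 1 + (10)·λ' = -2.027756; -2.027756 ∉ [-1.3, -0.9) → out

none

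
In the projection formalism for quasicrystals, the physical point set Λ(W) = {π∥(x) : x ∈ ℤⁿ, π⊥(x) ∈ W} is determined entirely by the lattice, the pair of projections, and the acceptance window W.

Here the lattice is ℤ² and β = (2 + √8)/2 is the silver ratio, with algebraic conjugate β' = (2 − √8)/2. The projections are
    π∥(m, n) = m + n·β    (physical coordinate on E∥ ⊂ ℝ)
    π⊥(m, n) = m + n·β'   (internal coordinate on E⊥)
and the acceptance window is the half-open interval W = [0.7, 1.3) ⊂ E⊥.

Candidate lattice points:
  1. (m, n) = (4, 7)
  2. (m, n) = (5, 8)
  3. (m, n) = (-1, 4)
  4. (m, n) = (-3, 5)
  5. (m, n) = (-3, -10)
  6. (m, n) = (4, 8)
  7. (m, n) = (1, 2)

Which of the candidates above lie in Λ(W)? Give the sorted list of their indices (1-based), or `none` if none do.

1, 5

Compute β' = (2−√8)/2 = -0.414214, so π⊥(m,n) = m -0.414214·n.
[1] lift (4,7): star map gives 1.100505; window check 0.7 ≤ 1.100505 < 1.3 is true → IN Λ
[2] lift (5,8): star map gives 1.686292; window check 0.7 ≤ 1.686292 < 1.3 is false → out
[3] lift (-1,4): star map gives -2.656854; window check 0.7 ≤ -2.656854 < 1.3 is false → out
[4] lift (-3,5): star map gives -5.071068; window check 0.7 ≤ -5.071068 < 1.3 is false → out
[5] lift (-3,-10): star map gives 1.142136; window check 0.7 ≤ 1.142136 < 1.3 is true → IN Λ
[6] lift (4,8): star map gives 0.686292; window check 0.7 ≤ 0.686292 < 1.3 is false → out
[7] lift (1,2): star map gives 0.171573; window check 0.7 ≤ 0.171573 < 1.3 is false → out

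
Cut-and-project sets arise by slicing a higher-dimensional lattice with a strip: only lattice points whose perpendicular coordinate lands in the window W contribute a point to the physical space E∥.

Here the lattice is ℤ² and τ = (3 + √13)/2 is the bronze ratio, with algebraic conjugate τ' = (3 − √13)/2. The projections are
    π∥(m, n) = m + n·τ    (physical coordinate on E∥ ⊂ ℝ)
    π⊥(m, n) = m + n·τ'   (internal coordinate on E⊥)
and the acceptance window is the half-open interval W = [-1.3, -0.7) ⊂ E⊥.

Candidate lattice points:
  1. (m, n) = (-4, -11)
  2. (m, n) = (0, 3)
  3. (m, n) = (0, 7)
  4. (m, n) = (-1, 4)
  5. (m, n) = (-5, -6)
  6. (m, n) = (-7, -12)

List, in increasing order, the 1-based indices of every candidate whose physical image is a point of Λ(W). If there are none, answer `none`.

2

τ' = (3−√13)/2 ≈ -0.30278.
#1 (-4,-11): internal coord -4 + (-11)·τ' = -0.66947; -0.66947 ∉ [-1.3, -0.7) → out
#2 (0,3): internal coord 0 + (3)·τ' = -0.90833; -0.90833 ∈ [-1.3, -0.7) → IN Λ
#3 (0,7): internal coord 0 + (7)·τ' = -2.11943; -2.11943 ∉ [-1.3, -0.7) → out
#4 (-1,4): internal coord -1 + (4)·τ' = -2.21110; -2.21110 ∉ [-1.3, -0.7) → out
#5 (-5,-6): internal coord -5 + (-6)·τ' = -3.18335; -3.18335 ∉ [-1.3, -0.7) → out
#6 (-7,-12): internal coord -7 + (-12)·τ' = -3.36669; -3.36669 ∉ [-1.3, -0.7) → out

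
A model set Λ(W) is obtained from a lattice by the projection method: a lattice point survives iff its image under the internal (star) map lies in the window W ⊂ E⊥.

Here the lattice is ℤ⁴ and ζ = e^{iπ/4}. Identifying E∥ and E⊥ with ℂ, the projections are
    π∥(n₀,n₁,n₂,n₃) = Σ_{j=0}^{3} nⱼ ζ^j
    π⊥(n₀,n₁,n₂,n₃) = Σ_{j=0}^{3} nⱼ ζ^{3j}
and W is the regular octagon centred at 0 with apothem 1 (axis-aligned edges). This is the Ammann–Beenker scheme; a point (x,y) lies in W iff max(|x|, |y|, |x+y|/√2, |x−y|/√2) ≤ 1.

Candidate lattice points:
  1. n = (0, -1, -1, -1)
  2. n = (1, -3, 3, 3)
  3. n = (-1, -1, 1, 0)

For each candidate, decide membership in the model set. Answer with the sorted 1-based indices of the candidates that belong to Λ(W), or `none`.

1

With ζ = e^{iπ/4} the internal vectors are ζ^0,ζ^3,ζ^6,ζ^9.
candidate 1: n = (0, -1, -1, -1) → π⊥ ≈ (+0.000000, -0.414214); max(|x|,|y|,|x±y|/√2) = 0.414214 ≤ 1 ⇒ ∈ W
candidate 2: n = (1, -3, 3, 3) → π⊥ ≈ (+5.242641, -3.000000); max(|x|,|y|,|x±y|/√2) = 5.828427 > 1 ⇒ ∉ W
candidate 3: n = (-1, -1, 1, 0) → π⊥ ≈ (-0.292893, -1.707107); max(|x|,|y|,|x±y|/√2) = 1.707107 > 1 ⇒ ∉ W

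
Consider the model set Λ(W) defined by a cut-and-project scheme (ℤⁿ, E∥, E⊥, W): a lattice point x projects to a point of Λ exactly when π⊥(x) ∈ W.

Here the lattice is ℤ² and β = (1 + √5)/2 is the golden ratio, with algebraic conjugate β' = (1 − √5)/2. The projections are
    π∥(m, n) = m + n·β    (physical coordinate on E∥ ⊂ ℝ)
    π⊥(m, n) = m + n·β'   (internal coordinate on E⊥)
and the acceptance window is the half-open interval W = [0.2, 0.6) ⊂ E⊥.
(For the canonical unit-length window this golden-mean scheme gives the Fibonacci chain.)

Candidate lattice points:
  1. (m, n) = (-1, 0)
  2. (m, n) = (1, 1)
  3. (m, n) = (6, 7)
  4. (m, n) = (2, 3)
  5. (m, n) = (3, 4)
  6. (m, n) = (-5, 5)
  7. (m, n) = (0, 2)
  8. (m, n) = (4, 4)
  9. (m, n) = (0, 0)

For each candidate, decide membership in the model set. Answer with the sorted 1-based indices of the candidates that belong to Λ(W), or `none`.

2, 5

Numerically β ≈ 1.618034 and β' = −1/β ≈ -0.618034.
#1 (-1,0): internal coord -1 + (0)·β' = -1.000000; -1.000000 ∉ [0.2, 0.6) → out
#2 (1,1): internal coord 1 + (1)·β' = +0.381966; +0.381966 ∈ [0.2, 0.6) → IN Λ
#3 (6,7): internal coord 6 + (7)·β' = +1.673762; +1.673762 ∉ [0.2, 0.6) → out
#4 (2,3): internal coord 2 + (3)·β' = +0.145898; +0.145898 ∉ [0.2, 0.6) → out
#5 (3,4): internal coord 3 + (4)·β' = +0.527864; +0.527864 ∈ [0.2, 0.6) → IN Λ
#6 (-5,5): internal coord -5 + (5)·β' = -8.090170; -8.090170 ∉ [0.2, 0.6) → out
#7 (0,2): internal coord 0 + (2)·β' = -1.236068; -1.236068 ∉ [0.2, 0.6) → out
#8 (4,4): internal coord 4 + (4)·β' = +1.527864; +1.527864 ∉ [0.2, 0.6) → out
#9 (0,0): internal coord 0 + (0)·β' = +0.000000; +0.000000 ∉ [0.2, 0.6) → out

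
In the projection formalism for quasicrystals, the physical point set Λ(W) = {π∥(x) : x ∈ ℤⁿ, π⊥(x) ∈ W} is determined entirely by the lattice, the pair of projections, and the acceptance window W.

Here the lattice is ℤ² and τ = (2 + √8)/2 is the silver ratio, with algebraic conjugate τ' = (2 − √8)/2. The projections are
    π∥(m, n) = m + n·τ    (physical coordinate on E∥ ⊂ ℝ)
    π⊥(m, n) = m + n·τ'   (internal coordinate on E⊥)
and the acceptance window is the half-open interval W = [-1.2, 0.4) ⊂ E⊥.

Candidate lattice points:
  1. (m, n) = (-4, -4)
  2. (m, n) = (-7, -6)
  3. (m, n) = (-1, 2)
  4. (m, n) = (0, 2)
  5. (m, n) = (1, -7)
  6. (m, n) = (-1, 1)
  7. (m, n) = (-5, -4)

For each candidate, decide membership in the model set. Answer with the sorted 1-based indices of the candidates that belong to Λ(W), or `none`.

4

Compute τ' = (2−√8)/2 = -0.41421, so π⊥(m,n) = m -0.41421·n.
candidate 1: (m,n)=(-4,-4) → π∥ = -4-4·τ ≈ -13.65685, π⊥ = -4-4·τ' ≈ -2.34315 ∉ [-1.2, 0.4) ⇒ out
candidate 2: (m,n)=(-7,-6) → π∥ = -7-6·τ ≈ -21.48528, π⊥ = -7-6·τ' ≈ -4.51472 ∉ [-1.2, 0.4) ⇒ out
candidate 3: (m,n)=(-1,2) → π∥ = -1+2·τ ≈ 3.82843, π⊥ = -1+2·τ' ≈ -1.82843 ∉ [-1.2, 0.4) ⇒ out
candidate 4: (m,n)=(0,2) → π∥ = 0+2·τ ≈ 4.82843, π⊥ = 0+2·τ' ≈ -0.82843 ∈ [-1.2, 0.4) ⇒ IN Λ
candidate 5: (m,n)=(1,-7) → π∥ = 1-7·τ ≈ -15.89949, π⊥ = 1-7·τ' ≈ 3.89949 ∉ [-1.2, 0.4) ⇒ out
candidate 6: (m,n)=(-1,1) → π∥ = -1+1·τ ≈ 1.41421, π⊥ = -1+1·τ' ≈ -1.41421 ∉ [-1.2, 0.4) ⇒ out
candidate 7: (m,n)=(-5,-4) → π∥ = -5-4·τ ≈ -14.65685, π⊥ = -5-4·τ' ≈ -3.34315 ∉ [-1.2, 0.4) ⇒ out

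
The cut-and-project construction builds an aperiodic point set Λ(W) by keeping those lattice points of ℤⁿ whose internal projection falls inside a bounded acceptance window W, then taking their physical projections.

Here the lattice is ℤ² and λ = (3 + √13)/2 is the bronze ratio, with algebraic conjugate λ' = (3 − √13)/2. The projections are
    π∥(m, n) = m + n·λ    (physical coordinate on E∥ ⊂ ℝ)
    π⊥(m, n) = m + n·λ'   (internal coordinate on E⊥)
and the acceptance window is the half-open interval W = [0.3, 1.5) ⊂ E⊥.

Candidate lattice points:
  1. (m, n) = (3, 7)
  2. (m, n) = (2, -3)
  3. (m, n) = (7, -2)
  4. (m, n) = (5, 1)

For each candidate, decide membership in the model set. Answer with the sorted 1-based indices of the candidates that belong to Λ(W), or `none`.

Numerically λ ≈ 3.302776 and λ' = −1/λ ≈ -0.302776.
#1 (3,7): internal coord 3 + (7)·λ' = +0.880571; +0.880571 ∈ [0.3, 1.5) → IN Λ
#2 (2,-3): internal coord 2 + (-3)·λ' = +2.908327; +2.908327 ∉ [0.3, 1.5) → out
#3 (7,-2): internal coord 7 + (-2)·λ' = +7.605551; +7.605551 ∉ [0.3, 1.5) → out
#4 (5,1): internal coord 5 + (1)·λ' = +4.697224; +4.697224 ∉ [0.3, 1.5) → out

1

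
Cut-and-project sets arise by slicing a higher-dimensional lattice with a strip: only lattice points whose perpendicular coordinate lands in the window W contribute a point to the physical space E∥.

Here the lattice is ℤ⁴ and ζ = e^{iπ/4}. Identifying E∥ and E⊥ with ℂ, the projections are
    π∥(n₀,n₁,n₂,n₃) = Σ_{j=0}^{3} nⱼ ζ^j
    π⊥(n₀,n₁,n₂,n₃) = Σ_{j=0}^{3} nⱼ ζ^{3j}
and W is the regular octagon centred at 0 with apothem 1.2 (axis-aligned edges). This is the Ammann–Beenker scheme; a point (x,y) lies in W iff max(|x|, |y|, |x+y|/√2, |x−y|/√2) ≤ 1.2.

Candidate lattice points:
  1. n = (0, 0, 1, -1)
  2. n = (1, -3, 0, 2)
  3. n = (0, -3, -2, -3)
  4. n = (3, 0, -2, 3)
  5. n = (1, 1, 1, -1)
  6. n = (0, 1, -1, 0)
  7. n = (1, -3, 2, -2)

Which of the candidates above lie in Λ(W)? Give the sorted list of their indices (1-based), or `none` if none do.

With ζ = e^{iπ/4} the internal vectors are ζ^0,ζ^3,ζ^6,ζ^9.
#1 (0, 0, 1, -1): internal (-0.70711, -1.70711); octagon support 1.70711 vs apothem 1.2 → ∉ W
#2 (1, -3, 0, 2): internal (4.53553, -0.70711); octagon support 4.53553 vs apothem 1.2 → ∉ W
#3 (0, -3, -2, -3): internal (0.00000, -2.24264); octagon support 2.24264 vs apothem 1.2 → ∉ W
#4 (3, 0, -2, 3): internal (5.12132, 4.12132); octagon support 6.53553 vs apothem 1.2 → ∉ W
#5 (1, 1, 1, -1): internal (-0.41421, -1.00000); octagon support 1.00000 vs apothem 1.2 → ∈ W
#6 (0, 1, -1, 0): internal (-0.70711, 1.70711); octagon support 1.70711 vs apothem 1.2 → ∉ W
#7 (1, -3, 2, -2): internal (1.70711, -5.53553); octagon support 5.53553 vs apothem 1.2 → ∉ W

5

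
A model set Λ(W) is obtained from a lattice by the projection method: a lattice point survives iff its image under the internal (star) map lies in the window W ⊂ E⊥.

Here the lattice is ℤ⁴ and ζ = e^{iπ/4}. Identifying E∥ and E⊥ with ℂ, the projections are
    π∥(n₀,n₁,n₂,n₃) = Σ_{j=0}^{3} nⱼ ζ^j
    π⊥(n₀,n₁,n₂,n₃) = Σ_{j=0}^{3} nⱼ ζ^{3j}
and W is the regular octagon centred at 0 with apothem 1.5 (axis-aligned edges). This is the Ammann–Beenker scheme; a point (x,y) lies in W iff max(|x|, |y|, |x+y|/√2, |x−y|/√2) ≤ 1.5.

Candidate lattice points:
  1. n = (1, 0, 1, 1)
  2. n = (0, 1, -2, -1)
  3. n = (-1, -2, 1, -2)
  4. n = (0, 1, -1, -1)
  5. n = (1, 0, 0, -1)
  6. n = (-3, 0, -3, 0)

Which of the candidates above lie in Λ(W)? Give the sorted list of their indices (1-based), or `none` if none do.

With ζ = e^{iπ/4} the internal vectors are ζ^0,ζ^3,ζ^6,ζ^9.
candidate 1: n = (1, 0, 1, 1) → π⊥ ≈ (+1.7071, -0.2929); max(|x|,|y|,|x±y|/√2) = 1.7071 > 1.5 ⇒ ∉ W
candidate 2: n = (0, 1, -2, -1) → π⊥ ≈ (-1.4142, +2.0000); max(|x|,|y|,|x±y|/√2) = 2.4142 > 1.5 ⇒ ∉ W
candidate 3: n = (-1, -2, 1, -2) → π⊥ ≈ (-1.0000, -3.8284); max(|x|,|y|,|x±y|/√2) = 3.8284 > 1.5 ⇒ ∉ W
candidate 4: n = (0, 1, -1, -1) → π⊥ ≈ (-1.4142, +1.0000); max(|x|,|y|,|x±y|/√2) = 1.7071 > 1.5 ⇒ ∉ W
candidate 5: n = (1, 0, 0, -1) → π⊥ ≈ (+0.2929, -0.7071); max(|x|,|y|,|x±y|/√2) = 0.7071 ≤ 1.5 ⇒ ∈ W
candidate 6: n = (-3, 0, -3, 0) → π⊥ ≈ (-3.0000, +3.0000); max(|x|,|y|,|x±y|/√2) = 4.2426 > 1.5 ⇒ ∉ W

5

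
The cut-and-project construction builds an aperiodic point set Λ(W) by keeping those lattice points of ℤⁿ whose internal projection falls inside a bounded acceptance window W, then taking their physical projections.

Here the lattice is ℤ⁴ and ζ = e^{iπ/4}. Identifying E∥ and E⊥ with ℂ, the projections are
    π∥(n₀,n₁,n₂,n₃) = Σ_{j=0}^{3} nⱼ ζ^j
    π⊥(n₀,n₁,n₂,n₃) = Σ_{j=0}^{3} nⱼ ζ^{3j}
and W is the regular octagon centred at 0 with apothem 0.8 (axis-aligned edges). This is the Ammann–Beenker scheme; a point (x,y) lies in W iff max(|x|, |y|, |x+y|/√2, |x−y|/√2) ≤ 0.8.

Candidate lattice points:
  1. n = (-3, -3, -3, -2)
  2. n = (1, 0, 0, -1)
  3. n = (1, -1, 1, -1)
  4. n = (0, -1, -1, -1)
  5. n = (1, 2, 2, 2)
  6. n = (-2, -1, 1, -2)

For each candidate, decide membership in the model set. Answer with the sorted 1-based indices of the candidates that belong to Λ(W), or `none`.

2, 4

With ζ = e^{iπ/4} the internal vectors are ζ^0,ζ^3,ζ^6,ζ^9.
#1 (-3, -3, -3, -2): internal (-2.29289, -0.53553); octagon support 2.29289 vs apothem 0.8 → ∉ W
#2 (1, 0, 0, -1): internal (0.29289, -0.70711); octagon support 0.70711 vs apothem 0.8 → ∈ W
#3 (1, -1, 1, -1): internal (1.00000, -2.41421); octagon support 2.41421 vs apothem 0.8 → ∉ W
#4 (0, -1, -1, -1): internal (0.00000, -0.41421); octagon support 0.41421 vs apothem 0.8 → ∈ W
#5 (1, 2, 2, 2): internal (1.00000, 0.82843); octagon support 1.29289 vs apothem 0.8 → ∉ W
#6 (-2, -1, 1, -2): internal (-2.70711, -3.12132); octagon support 4.12132 vs apothem 0.8 → ∉ W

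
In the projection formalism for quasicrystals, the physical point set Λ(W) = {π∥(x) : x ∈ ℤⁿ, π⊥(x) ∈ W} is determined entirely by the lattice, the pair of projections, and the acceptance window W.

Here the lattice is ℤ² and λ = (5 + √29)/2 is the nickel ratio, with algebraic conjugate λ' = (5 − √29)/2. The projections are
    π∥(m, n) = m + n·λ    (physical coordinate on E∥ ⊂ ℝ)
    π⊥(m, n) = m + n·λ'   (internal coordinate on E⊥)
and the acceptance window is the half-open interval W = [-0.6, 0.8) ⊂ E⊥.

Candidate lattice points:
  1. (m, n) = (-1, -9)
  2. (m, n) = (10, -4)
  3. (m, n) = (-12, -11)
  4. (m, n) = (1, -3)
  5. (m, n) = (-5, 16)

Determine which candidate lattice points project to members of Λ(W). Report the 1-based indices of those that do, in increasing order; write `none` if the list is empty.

1

λ' = (5−√29)/2 ≈ -0.19258.
#1 (-1,-9): internal coord -1 + (-9)·λ' = +0.73324; +0.73324 ∈ [-0.6, 0.8) → IN Λ
#2 (10,-4): internal coord 10 + (-4)·λ' = +10.77033; +10.77033 ∉ [-0.6, 0.8) → out
#3 (-12,-11): internal coord -12 + (-11)·λ' = -9.88159; -9.88159 ∉ [-0.6, 0.8) → out
#4 (1,-3): internal coord 1 + (-3)·λ' = +1.57775; +1.57775 ∉ [-0.6, 0.8) → out
#5 (-5,16): internal coord -5 + (16)·λ' = -8.08132; -8.08132 ∉ [-0.6, 0.8) → out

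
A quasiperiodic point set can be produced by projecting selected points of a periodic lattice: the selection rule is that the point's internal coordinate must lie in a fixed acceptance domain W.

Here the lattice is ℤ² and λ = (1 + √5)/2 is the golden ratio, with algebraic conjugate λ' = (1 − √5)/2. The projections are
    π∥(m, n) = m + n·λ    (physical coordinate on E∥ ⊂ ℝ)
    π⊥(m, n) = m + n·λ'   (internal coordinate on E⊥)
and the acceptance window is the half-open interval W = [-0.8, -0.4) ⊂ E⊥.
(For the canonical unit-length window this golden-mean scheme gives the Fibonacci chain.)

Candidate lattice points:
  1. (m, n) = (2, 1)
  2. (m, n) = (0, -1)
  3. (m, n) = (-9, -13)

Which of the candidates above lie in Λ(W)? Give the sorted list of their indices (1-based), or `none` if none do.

none

Compute λ' = (1−√5)/2 = -0.618034, so π⊥(m,n) = m -0.618034·n.
candidate 1: (m,n)=(2,1) → π∥ = 2+1·λ ≈ 3.618034, π⊥ = 2+1·λ' ≈ 1.381966 ∉ [-0.8, -0.4) ⇒ out
candidate 2: (m,n)=(0,-1) → π∥ = 0-1·λ ≈ -1.618034, π⊥ = 0-1·λ' ≈ 0.618034 ∉ [-0.8, -0.4) ⇒ out
candidate 3: (m,n)=(-9,-13) → π∥ = -9-13·λ ≈ -30.034442, π⊥ = -9-13·λ' ≈ -0.965558 ∉ [-0.8, -0.4) ⇒ out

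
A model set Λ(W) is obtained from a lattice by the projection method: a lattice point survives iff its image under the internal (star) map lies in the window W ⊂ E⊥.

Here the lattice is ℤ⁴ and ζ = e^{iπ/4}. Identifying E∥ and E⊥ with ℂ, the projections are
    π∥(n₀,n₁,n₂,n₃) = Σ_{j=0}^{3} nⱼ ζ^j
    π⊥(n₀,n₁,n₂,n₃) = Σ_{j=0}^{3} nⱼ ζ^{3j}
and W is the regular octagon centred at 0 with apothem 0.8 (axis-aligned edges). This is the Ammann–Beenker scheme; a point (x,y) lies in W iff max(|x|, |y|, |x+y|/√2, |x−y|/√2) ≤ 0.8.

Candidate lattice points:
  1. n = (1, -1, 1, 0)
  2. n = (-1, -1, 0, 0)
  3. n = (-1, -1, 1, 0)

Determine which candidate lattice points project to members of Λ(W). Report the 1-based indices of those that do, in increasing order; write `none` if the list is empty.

2

Internal map: ζ^{3j} for j=0..3 gives (1,0), (−√2/2,√2/2), (0,−1), (√2/2,√2/2).
candidate 1: n = (1, -1, 1, 0) → π⊥ ≈ (+1.7071, -1.7071); max(|x|,|y|,|x±y|/√2) = 2.4142 > 0.8 ⇒ ∉ W
candidate 2: n = (-1, -1, 0, 0) → π⊥ ≈ (-0.2929, -0.7071); max(|x|,|y|,|x±y|/√2) = 0.7071 ≤ 0.8 ⇒ ∈ W
candidate 3: n = (-1, -1, 1, 0) → π⊥ ≈ (-0.2929, -1.7071); max(|x|,|y|,|x±y|/√2) = 1.7071 > 0.8 ⇒ ∉ W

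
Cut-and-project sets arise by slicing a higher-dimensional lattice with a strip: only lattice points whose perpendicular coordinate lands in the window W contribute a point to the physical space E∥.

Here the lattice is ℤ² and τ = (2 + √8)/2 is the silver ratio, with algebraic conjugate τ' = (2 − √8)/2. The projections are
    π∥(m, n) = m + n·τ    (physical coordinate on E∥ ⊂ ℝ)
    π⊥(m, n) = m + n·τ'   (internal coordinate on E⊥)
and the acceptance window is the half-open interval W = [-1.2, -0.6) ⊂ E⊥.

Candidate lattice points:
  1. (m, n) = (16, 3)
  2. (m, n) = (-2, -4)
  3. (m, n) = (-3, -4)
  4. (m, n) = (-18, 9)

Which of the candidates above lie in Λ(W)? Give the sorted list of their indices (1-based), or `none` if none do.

τ' = (2−√8)/2 ≈ -0.41421.
[1] lift (16,3): star map gives 14.75736; window check -1.2 ≤ 14.75736 < -0.6 is false → out
[2] lift (-2,-4): star map gives -0.34315; window check -1.2 ≤ -0.34315 < -0.6 is false → out
[3] lift (-3,-4): star map gives -1.34315; window check -1.2 ≤ -1.34315 < -0.6 is false → out
[4] lift (-18,9): star map gives -21.72792; window check -1.2 ≤ -21.72792 < -0.6 is false → out

none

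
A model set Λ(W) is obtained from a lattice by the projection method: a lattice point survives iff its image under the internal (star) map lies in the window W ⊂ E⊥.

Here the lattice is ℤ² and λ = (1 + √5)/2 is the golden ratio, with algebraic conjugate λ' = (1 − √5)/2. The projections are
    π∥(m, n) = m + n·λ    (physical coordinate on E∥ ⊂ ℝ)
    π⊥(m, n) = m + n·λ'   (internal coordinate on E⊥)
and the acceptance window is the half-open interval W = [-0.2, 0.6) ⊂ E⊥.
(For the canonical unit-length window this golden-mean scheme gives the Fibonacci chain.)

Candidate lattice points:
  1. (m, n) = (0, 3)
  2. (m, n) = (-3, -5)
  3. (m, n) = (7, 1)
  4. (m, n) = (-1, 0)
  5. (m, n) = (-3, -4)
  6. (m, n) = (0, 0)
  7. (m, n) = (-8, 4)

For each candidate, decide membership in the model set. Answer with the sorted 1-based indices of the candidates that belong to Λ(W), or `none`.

2, 6

Compute λ' = (1−√5)/2 = -0.618034, so π⊥(m,n) = m -0.618034·n.
candidate 1: (m,n)=(0,3) → π∥ = 0+3·λ ≈ 4.854102, π⊥ = 0+3·λ' ≈ -1.854102 ∉ [-0.2, 0.6) ⇒ out
candidate 2: (m,n)=(-3,-5) → π∥ = -3-5·λ ≈ -11.090170, π⊥ = -3-5·λ' ≈ 0.090170 ∈ [-0.2, 0.6) ⇒ IN Λ
candidate 3: (m,n)=(7,1) → π∥ = 7+1·λ ≈ 8.618034, π⊥ = 7+1·λ' ≈ 6.381966 ∉ [-0.2, 0.6) ⇒ out
candidate 4: (m,n)=(-1,0) → π∥ = -1+0·λ ≈ -1.000000, π⊥ = -1+0·λ' ≈ -1.000000 ∉ [-0.2, 0.6) ⇒ out
candidate 5: (m,n)=(-3,-4) → π∥ = -3-4·λ ≈ -9.472136, π⊥ = -3-4·λ' ≈ -0.527864 ∉ [-0.2, 0.6) ⇒ out
candidate 6: (m,n)=(0,0) → π∥ = 0+0·λ ≈ 0.000000, π⊥ = 0+0·λ' ≈ 0.000000 ∈ [-0.2, 0.6) ⇒ IN Λ
candidate 7: (m,n)=(-8,4) → π∥ = -8+4·λ ≈ -1.527864, π⊥ = -8+4·λ' ≈ -10.472136 ∉ [-0.2, 0.6) ⇒ out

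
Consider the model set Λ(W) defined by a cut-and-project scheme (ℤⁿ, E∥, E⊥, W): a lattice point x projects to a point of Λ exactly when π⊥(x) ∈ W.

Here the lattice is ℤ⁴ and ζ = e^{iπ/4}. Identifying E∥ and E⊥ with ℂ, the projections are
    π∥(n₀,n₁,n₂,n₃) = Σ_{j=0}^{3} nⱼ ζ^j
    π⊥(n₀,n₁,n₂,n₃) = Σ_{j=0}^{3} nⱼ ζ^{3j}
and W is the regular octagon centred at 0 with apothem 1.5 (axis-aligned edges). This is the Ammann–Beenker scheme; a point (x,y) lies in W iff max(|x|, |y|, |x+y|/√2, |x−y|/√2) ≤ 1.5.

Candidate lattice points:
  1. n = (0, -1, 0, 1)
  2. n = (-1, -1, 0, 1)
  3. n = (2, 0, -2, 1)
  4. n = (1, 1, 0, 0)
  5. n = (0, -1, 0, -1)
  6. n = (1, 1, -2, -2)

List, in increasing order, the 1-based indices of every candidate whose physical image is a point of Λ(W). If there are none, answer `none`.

Internal map: ζ^{3j} for j=0..3 gives (1,0), (−√2/2,√2/2), (0,−1), (√2/2,√2/2).
candidate 1: n = (0, -1, 0, 1) → π⊥ ≈ (+1.41421, +0.00000); max(|x|,|y|,|x±y|/√2) = 1.41421 ≤ 1.5 ⇒ ∈ W
candidate 2: n = (-1, -1, 0, 1) → π⊥ ≈ (+0.41421, +0.00000); max(|x|,|y|,|x±y|/√2) = 0.41421 ≤ 1.5 ⇒ ∈ W
candidate 3: n = (2, 0, -2, 1) → π⊥ ≈ (+2.70711, +2.70711); max(|x|,|y|,|x±y|/√2) = 3.82843 > 1.5 ⇒ ∉ W
candidate 4: n = (1, 1, 0, 0) → π⊥ ≈ (+0.29289, +0.70711); max(|x|,|y|,|x±y|/√2) = 0.70711 ≤ 1.5 ⇒ ∈ W
candidate 5: n = (0, -1, 0, -1) → π⊥ ≈ (+0.00000, -1.41421); max(|x|,|y|,|x±y|/√2) = 1.41421 ≤ 1.5 ⇒ ∈ W
candidate 6: n = (1, 1, -2, -2) → π⊥ ≈ (-1.12132, +1.29289); max(|x|,|y|,|x±y|/√2) = 1.70711 > 1.5 ⇒ ∉ W

1, 2, 4, 5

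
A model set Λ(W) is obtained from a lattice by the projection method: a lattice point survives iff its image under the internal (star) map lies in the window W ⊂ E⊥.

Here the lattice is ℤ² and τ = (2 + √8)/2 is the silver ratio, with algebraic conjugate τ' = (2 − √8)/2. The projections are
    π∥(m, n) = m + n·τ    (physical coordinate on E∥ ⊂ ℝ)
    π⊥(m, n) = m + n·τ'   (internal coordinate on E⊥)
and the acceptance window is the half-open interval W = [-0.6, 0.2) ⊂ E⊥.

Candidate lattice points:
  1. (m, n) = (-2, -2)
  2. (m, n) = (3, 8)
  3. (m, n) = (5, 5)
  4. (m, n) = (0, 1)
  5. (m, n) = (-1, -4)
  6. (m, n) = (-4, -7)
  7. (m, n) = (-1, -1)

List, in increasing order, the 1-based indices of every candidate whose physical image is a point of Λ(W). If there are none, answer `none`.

2, 4, 7

Compute τ' = (2−√8)/2 = -0.41421, so π⊥(m,n) = m -0.41421·n.
candidate 1: (m,n)=(-2,-2) → π∥ = -2-2·τ ≈ -6.82843, π⊥ = -2-2·τ' ≈ -1.17157 ∉ [-0.6, 0.2) ⇒ out
candidate 2: (m,n)=(3,8) → π∥ = 3+8·τ ≈ 22.31371, π⊥ = 3+8·τ' ≈ -0.31371 ∈ [-0.6, 0.2) ⇒ IN Λ
candidate 3: (m,n)=(5,5) → π∥ = 5+5·τ ≈ 17.07107, π⊥ = 5+5·τ' ≈ 2.92893 ∉ [-0.6, 0.2) ⇒ out
candidate 4: (m,n)=(0,1) → π∥ = 0+1·τ ≈ 2.41421, π⊥ = 0+1·τ' ≈ -0.41421 ∈ [-0.6, 0.2) ⇒ IN Λ
candidate 5: (m,n)=(-1,-4) → π∥ = -1-4·τ ≈ -10.65685, π⊥ = -1-4·τ' ≈ 0.65685 ∉ [-0.6, 0.2) ⇒ out
candidate 6: (m,n)=(-4,-7) → π∥ = -4-7·τ ≈ -20.89949, π⊥ = -4-7·τ' ≈ -1.10051 ∉ [-0.6, 0.2) ⇒ out
candidate 7: (m,n)=(-1,-1) → π∥ = -1-1·τ ≈ -3.41421, π⊥ = -1-1·τ' ≈ -0.58579 ∈ [-0.6, 0.2) ⇒ IN Λ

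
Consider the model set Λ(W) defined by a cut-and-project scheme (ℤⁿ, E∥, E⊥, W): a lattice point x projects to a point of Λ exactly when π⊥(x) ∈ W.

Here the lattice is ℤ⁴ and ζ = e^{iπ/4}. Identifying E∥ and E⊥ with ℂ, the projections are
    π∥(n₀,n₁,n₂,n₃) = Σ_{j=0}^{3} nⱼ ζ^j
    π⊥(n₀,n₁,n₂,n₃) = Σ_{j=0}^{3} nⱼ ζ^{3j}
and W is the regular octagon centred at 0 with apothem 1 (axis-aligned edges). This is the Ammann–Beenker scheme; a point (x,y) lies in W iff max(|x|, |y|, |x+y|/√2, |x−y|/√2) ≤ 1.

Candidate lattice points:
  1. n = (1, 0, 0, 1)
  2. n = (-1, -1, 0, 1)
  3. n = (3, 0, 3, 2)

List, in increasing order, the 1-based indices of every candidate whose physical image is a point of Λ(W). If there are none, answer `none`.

With ζ = e^{iπ/4} the internal vectors are ζ^0,ζ^3,ζ^6,ζ^9.
#1 (1, 0, 0, 1): internal (1.70711, 0.70711); octagon support 1.70711 vs apothem 1 → ∉ W
#2 (-1, -1, 0, 1): internal (0.41421, 0.00000); octagon support 0.41421 vs apothem 1 → ∈ W
#3 (3, 0, 3, 2): internal (4.41421, -1.58579); octagon support 4.41421 vs apothem 1 → ∉ W

2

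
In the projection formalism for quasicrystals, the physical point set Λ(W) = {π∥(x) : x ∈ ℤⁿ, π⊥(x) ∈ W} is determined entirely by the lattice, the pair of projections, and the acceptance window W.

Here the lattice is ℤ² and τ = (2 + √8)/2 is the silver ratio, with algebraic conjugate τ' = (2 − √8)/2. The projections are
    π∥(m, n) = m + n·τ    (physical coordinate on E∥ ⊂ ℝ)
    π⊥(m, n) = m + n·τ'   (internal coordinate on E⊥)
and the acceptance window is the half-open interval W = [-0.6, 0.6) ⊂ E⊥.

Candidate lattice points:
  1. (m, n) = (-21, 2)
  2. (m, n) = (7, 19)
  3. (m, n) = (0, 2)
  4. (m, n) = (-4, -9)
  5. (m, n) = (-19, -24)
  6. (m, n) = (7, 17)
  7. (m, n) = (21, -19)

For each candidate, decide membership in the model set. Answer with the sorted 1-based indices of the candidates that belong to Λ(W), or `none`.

τ' = (2−√8)/2 ≈ -0.41421.
#1 (-21,2): internal coord -21 + (2)·τ' = -21.82843; -21.82843 ∉ [-0.6, 0.6) → out
#2 (7,19): internal coord 7 + (19)·τ' = -0.87006; -0.87006 ∉ [-0.6, 0.6) → out
#3 (0,2): internal coord 0 + (2)·τ' = -0.82843; -0.82843 ∉ [-0.6, 0.6) → out
#4 (-4,-9): internal coord -4 + (-9)·τ' = -0.27208; -0.27208 ∈ [-0.6, 0.6) → IN Λ
#5 (-19,-24): internal coord -19 + (-24)·τ' = -9.05887; -9.05887 ∉ [-0.6, 0.6) → out
#6 (7,17): internal coord 7 + (17)·τ' = -0.04163; -0.04163 ∈ [-0.6, 0.6) → IN Λ
#7 (21,-19): internal coord 21 + (-19)·τ' = +28.87006; +28.87006 ∉ [-0.6, 0.6) → out

4, 6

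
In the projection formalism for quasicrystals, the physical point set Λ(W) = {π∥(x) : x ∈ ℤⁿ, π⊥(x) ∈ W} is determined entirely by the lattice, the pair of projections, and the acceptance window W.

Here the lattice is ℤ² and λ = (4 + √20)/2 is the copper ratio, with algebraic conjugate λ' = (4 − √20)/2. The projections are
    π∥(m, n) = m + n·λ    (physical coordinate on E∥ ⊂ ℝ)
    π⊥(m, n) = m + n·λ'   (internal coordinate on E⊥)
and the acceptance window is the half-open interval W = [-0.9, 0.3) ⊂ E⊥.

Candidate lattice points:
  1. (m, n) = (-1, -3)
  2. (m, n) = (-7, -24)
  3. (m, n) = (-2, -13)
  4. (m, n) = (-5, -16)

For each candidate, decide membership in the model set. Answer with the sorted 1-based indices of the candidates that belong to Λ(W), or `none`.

1

λ' = (4−√20)/2 ≈ -0.23607.
[1] lift (-1,-3): star map gives -0.29180; window check -0.9 ≤ -0.29180 < 0.3 is true → IN Λ
[2] lift (-7,-24): star map gives -1.33437; window check -0.9 ≤ -1.33437 < 0.3 is false → out
[3] lift (-2,-13): star map gives 1.06888; window check -0.9 ≤ 1.06888 < 0.3 is false → out
[4] lift (-5,-16): star map gives -1.22291; window check -0.9 ≤ -1.22291 < 0.3 is false → out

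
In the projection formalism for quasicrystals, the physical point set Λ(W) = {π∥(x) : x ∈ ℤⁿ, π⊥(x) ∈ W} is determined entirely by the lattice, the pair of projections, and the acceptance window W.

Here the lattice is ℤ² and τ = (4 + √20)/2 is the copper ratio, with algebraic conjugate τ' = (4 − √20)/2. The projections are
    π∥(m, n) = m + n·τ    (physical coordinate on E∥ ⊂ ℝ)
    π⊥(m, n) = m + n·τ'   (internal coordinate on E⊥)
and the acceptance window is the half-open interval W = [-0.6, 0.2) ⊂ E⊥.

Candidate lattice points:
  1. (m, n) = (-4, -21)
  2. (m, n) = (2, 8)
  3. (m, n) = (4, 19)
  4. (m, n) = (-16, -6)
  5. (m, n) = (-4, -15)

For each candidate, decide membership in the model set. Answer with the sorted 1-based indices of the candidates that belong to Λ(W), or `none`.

2, 3, 5

Numerically τ ≈ 4.236068 and τ' = −1/τ ≈ -0.236068.
candidate 1: (m,n)=(-4,-21) → π∥ = -4-21·τ ≈ -92.957428, π⊥ = -4-21·τ' ≈ 0.957428 ∉ [-0.6, 0.2) ⇒ out
candidate 2: (m,n)=(2,8) → π∥ = 2+8·τ ≈ 35.888544, π⊥ = 2+8·τ' ≈ 0.111456 ∈ [-0.6, 0.2) ⇒ IN Λ
candidate 3: (m,n)=(4,19) → π∥ = 4+19·τ ≈ 84.485292, π⊥ = 4+19·τ' ≈ -0.485292 ∈ [-0.6, 0.2) ⇒ IN Λ
candidate 4: (m,n)=(-16,-6) → π∥ = -16-6·τ ≈ -41.416408, π⊥ = -16-6·τ' ≈ -14.583592 ∉ [-0.6, 0.2) ⇒ out
candidate 5: (m,n)=(-4,-15) → π∥ = -4-15·τ ≈ -67.541020, π⊥ = -4-15·τ' ≈ -0.458980 ∈ [-0.6, 0.2) ⇒ IN Λ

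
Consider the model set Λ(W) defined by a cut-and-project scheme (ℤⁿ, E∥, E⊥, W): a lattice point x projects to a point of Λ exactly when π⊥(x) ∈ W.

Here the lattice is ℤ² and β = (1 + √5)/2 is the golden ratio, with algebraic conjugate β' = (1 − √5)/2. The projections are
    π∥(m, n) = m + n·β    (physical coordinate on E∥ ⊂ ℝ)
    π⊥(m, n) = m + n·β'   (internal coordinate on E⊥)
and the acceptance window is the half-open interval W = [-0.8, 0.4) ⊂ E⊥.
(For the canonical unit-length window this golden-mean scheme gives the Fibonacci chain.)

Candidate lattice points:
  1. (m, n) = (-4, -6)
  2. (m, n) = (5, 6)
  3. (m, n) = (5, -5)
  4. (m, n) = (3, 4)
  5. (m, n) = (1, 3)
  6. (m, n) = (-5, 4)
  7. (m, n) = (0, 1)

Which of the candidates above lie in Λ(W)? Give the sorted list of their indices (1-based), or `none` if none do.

1, 7

β' = (1−√5)/2 ≈ -0.6180.
candidate 1: (m,n)=(-4,-6) → π∥ = -4-6·β ≈ -13.7082, π⊥ = -4-6·β' ≈ -0.2918 ∈ [-0.8, 0.4) ⇒ IN Λ
candidate 2: (m,n)=(5,6) → π∥ = 5+6·β ≈ 14.7082, π⊥ = 5+6·β' ≈ 1.2918 ∉ [-0.8, 0.4) ⇒ out
candidate 3: (m,n)=(5,-5) → π∥ = 5-5·β ≈ -3.0902, π⊥ = 5-5·β' ≈ 8.0902 ∉ [-0.8, 0.4) ⇒ out
candidate 4: (m,n)=(3,4) → π∥ = 3+4·β ≈ 9.4721, π⊥ = 3+4·β' ≈ 0.5279 ∉ [-0.8, 0.4) ⇒ out
candidate 5: (m,n)=(1,3) → π∥ = 1+3·β ≈ 5.8541, π⊥ = 1+3·β' ≈ -0.8541 ∉ [-0.8, 0.4) ⇒ out
candidate 6: (m,n)=(-5,4) → π∥ = -5+4·β ≈ 1.4721, π⊥ = -5+4·β' ≈ -7.4721 ∉ [-0.8, 0.4) ⇒ out
candidate 7: (m,n)=(0,1) → π∥ = 0+1·β ≈ 1.6180, π⊥ = 0+1·β' ≈ -0.6180 ∈ [-0.8, 0.4) ⇒ IN Λ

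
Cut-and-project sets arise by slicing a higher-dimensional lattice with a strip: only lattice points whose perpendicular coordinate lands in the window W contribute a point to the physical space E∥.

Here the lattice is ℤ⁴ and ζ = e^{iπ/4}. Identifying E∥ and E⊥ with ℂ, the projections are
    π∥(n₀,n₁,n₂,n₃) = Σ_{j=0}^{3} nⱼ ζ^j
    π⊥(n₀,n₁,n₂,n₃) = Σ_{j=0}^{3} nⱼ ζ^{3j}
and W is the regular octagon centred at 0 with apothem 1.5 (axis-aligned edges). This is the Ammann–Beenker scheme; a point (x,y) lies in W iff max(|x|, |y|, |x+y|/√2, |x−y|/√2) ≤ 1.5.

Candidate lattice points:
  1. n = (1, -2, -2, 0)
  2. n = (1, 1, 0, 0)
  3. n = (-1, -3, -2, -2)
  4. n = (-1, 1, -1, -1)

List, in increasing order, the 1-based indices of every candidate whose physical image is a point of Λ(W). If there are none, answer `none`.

2

With ζ = e^{iπ/4} the internal vectors are ζ^0,ζ^3,ζ^6,ζ^9.
candidate 1: n = (1, -2, -2, 0) → π⊥ ≈ (+2.414214, +0.585786); max(|x|,|y|,|x±y|/√2) = 2.414214 > 1.5 ⇒ ∉ W
candidate 2: n = (1, 1, 0, 0) → π⊥ ≈ (+0.292893, +0.707107); max(|x|,|y|,|x±y|/√2) = 0.707107 ≤ 1.5 ⇒ ∈ W
candidate 3: n = (-1, -3, -2, -2) → π⊥ ≈ (-0.292893, -1.535534); max(|x|,|y|,|x±y|/√2) = 1.535534 > 1.5 ⇒ ∉ W
candidate 4: n = (-1, 1, -1, -1) → π⊥ ≈ (-2.414214, +1.000000); max(|x|,|y|,|x±y|/√2) = 2.414214 > 1.5 ⇒ ∉ W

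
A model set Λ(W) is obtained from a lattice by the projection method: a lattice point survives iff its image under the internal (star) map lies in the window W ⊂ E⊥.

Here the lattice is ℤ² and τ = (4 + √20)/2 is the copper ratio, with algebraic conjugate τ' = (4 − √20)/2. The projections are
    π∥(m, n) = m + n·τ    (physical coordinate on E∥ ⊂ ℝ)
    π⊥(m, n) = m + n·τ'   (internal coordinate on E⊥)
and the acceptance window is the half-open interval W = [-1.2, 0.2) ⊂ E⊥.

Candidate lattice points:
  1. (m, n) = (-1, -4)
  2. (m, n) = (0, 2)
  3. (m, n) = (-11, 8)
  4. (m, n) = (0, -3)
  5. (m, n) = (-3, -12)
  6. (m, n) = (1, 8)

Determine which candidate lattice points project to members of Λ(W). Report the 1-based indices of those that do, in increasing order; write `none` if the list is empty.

τ' = (4−√20)/2 ≈ -0.2361.
[1] lift (-1,-4): star map gives -0.0557; window check -1.2 ≤ -0.0557 < 0.2 is true → IN Λ
[2] lift (0,2): star map gives -0.4721; window check -1.2 ≤ -0.4721 < 0.2 is true → IN Λ
[3] lift (-11,8): star map gives -12.8885; window check -1.2 ≤ -12.8885 < 0.2 is false → out
[4] lift (0,-3): star map gives 0.7082; window check -1.2 ≤ 0.7082 < 0.2 is false → out
[5] lift (-3,-12): star map gives -0.1672; window check -1.2 ≤ -0.1672 < 0.2 is true → IN Λ
[6] lift (1,8): star map gives -0.8885; window check -1.2 ≤ -0.8885 < 0.2 is true → IN Λ

1, 2, 5, 6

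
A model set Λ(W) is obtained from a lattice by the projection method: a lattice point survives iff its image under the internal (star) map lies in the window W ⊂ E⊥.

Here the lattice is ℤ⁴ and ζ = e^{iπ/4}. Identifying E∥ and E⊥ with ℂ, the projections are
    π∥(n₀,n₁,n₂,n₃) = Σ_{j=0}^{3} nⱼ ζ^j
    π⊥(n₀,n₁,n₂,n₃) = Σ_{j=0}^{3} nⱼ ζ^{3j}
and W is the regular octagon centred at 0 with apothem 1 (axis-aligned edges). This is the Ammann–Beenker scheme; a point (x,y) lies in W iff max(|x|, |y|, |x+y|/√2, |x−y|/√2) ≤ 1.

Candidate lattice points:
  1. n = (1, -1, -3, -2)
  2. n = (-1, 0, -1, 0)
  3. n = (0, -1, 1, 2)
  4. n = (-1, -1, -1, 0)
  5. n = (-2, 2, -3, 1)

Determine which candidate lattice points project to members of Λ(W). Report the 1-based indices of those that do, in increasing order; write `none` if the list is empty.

Internal map: ζ^{3j} for j=0..3 gives (1,0), (−√2/2,√2/2), (0,−1), (√2/2,√2/2).
candidate 1: n = (1, -1, -3, -2) → π⊥ ≈ (+0.2929, +0.8787); max(|x|,|y|,|x±y|/√2) = 0.8787 ≤ 1 ⇒ ∈ W
candidate 2: n = (-1, 0, -1, 0) → π⊥ ≈ (-1.0000, +1.0000); max(|x|,|y|,|x±y|/√2) = 1.4142 > 1 ⇒ ∉ W
candidate 3: n = (0, -1, 1, 2) → π⊥ ≈ (+2.1213, -0.2929); max(|x|,|y|,|x±y|/√2) = 2.1213 > 1 ⇒ ∉ W
candidate 4: n = (-1, -1, -1, 0) → π⊥ ≈ (-0.2929, +0.2929); max(|x|,|y|,|x±y|/√2) = 0.4142 ≤ 1 ⇒ ∈ W
candidate 5: n = (-2, 2, -3, 1) → π⊥ ≈ (-2.7071, +5.1213); max(|x|,|y|,|x±y|/√2) = 5.5355 > 1 ⇒ ∉ W

1, 4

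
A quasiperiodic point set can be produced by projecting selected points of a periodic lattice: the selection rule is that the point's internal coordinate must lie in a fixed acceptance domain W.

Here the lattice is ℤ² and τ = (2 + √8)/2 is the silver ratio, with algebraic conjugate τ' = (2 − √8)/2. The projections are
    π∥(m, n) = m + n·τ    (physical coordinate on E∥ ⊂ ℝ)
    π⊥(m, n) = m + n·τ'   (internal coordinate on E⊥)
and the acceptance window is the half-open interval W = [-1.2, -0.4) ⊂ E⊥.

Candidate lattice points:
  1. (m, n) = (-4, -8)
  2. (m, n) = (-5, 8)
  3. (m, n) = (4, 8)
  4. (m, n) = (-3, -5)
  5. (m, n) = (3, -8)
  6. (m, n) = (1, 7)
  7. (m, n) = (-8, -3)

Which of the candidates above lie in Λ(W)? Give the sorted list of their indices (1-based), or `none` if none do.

τ' = (2−√8)/2 ≈ -0.414214.
#1 (-4,-8): internal coord -4 + (-8)·τ' = -0.686292; -0.686292 ∈ [-1.2, -0.4) → IN Λ
#2 (-5,8): internal coord -5 + (8)·τ' = -8.313708; -8.313708 ∉ [-1.2, -0.4) → out
#3 (4,8): internal coord 4 + (8)·τ' = +0.686292; +0.686292 ∉ [-1.2, -0.4) → out
#4 (-3,-5): internal coord -3 + (-5)·τ' = -0.928932; -0.928932 ∈ [-1.2, -0.4) → IN Λ
#5 (3,-8): internal coord 3 + (-8)·τ' = +6.313708; +6.313708 ∉ [-1.2, -0.4) → out
#6 (1,7): internal coord 1 + (7)·τ' = -1.899495; -1.899495 ∉ [-1.2, -0.4) → out
#7 (-8,-3): internal coord -8 + (-3)·τ' = -6.757359; -6.757359 ∉ [-1.2, -0.4) → out

1, 4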